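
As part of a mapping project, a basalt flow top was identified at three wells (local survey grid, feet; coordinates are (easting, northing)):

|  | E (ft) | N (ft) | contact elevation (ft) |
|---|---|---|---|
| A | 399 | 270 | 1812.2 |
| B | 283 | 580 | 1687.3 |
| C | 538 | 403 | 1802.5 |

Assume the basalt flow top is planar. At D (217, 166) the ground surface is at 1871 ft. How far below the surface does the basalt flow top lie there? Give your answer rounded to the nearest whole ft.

68 ft

Let the plane be z = a·E + b·N + c.
B−A: −116a + 310b = −124.9;  C−A: 139a + 133b = −9.7.
Solving gives a = 0.23249, b = −0.31591.
Then c = 1812.2 − a·399 − b·270 = 1804.73.
At (217, 166): z_contact = 50.4 − 52.4 + 1804.73 = 1802.7 ft.
Depth below ground = 1871 − 1802.7 = 68 ft.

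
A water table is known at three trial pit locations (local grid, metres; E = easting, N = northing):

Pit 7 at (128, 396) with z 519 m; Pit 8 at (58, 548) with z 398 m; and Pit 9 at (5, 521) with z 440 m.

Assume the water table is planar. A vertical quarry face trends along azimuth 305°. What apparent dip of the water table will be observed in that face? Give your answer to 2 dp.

Let the plane be z = a·E + b·N + c.
Pit 8−Pit 7: −70a + 152b = −121;  Pit 9−Pit 7: −123a + 125b = −79.
Solving gives a = −0.31339, b = −0.94038.
Unit vector along 305° is (sin 305°, cos 305°) = (-0.8192, 0.5736).
Slope in that direction = a·(-0.8192) + b·(0.5736) = −0.28266.
Apparent dip = arctan|0.28266| = 15.78° (true dip is 44.7°, so apparent ≤ true as expected).

15.78°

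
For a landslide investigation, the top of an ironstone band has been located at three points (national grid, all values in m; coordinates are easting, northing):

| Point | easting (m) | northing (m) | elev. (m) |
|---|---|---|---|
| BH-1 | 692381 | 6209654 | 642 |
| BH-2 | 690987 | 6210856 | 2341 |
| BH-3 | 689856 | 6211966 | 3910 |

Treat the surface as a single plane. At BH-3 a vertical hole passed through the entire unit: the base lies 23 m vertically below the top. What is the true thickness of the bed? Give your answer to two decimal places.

Let the plane be z = a·easting + b·northing + c.
BH-2−BH-1: −1394a + 1202b = 1699;  BH-3−BH-1: −2525a + 2312b = 3268.
Solving gives a = 0.00026, b = 1.41377.
|∇z| = √(a²+b²) = 1.41377, so dip δ = arctan(1.41377) = 54.73°.
True thickness = vertical thickness × cos δ = 23 × cos 54.73° = 13.28 m.

13.28 m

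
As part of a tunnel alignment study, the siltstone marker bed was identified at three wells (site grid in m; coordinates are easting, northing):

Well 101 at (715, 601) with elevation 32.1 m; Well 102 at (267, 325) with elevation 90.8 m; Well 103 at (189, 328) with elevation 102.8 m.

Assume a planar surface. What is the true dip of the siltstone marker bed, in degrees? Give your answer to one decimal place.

Two edge vectors: Well 101→Well 102 = (-448, -276, 58.7), Well 101→Well 103 = (-526, -273, 70.7).
Normal n = (Well 101→Well 102) × (Well 101→Well 103) = (-3488.1, 797.4, -22872).
So ∂z/∂easting = −n_x/n_z = −0.15251 and ∂z/∂northing = −n_y/n_z = 0.03486.
Gradient magnitude |∇z| = √(a² + b²) = √(0.02326 + 0.00122) = 0.15644.
True dip = arctan(0.15644) = 8.9°, dipping toward ESE (azimuth ≈ 103°).

8.9°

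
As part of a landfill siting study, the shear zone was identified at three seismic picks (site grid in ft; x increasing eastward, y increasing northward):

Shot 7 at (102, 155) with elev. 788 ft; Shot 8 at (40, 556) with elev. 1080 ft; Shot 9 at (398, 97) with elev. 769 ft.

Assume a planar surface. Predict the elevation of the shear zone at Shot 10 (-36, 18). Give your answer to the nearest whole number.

675 ft

Two edge vectors: Shot 7→Shot 8 = (-62, 401, 292), Shot 7→Shot 9 = (296, -58, -19).
Normal n = (Shot 7→Shot 8) × (Shot 7→Shot 9) = (9317, 85254, -115100).
So ∂z/∂x = −n_x/n_z = 0.08095 and ∂z/∂y = −n_y/n_z = 0.74070.
Intercept c from Shot 7: 788 − 8.26 − 114.81 = 664.94.
At (-36, 18): z = −2.9 + 13.3 + 664.94 = 675.4 ft.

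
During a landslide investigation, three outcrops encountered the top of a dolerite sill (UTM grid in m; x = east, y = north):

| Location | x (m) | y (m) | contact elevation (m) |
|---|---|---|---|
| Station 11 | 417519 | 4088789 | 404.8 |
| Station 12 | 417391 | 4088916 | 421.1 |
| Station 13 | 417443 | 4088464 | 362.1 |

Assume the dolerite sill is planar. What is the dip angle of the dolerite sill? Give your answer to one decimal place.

Two edge vectors: Station 11→Station 12 = (-128, 127, 16.3), Station 11→Station 13 = (-76, -325, -42.7).
Normal n = (Station 11→Station 12) × (Station 11→Station 13) = (-125.4, -6704.4, 51252).
So ∂z/∂x = −n_x/n_z = 0.00245 and ∂z/∂y = −n_y/n_z = 0.13081.
Gradient magnitude |∇z| = √(a² + b²) = √(0.00001 + 0.01711) = 0.13084.
True dip = arctan(0.13084) = 7.5°, dipping toward S (azimuth ≈ 181°).

7.5°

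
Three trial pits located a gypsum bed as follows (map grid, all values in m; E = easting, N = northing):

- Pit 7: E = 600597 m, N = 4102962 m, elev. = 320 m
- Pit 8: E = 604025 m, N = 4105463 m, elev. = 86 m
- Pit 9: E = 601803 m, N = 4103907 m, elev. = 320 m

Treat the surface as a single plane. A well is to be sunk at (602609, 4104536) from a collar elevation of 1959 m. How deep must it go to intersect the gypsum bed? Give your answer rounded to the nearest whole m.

1642 m

Let the plane be z = a·E + b·N + c.
Pit 8−Pit 7: 3428a + 2501b = −234;  Pit 9−Pit 7: 1206a + 945b = 0.
Solving gives a = −0.99048617, b = 1.26404902.
Then c = 320 − a·600597 − b·4102962 = −4591142.07.
At (602609, 4104536): z_contact = −596875.9 + 5188334.7 − 4591142.07 = 316.8 m.
Depth below ground = 1959 − 316.8 = 1642 m.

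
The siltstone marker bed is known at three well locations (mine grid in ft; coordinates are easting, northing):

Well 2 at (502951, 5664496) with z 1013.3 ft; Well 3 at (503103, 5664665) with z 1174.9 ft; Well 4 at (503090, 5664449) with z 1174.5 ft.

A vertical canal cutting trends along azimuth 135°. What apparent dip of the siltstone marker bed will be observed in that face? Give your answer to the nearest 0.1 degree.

40.4°

Two edge vectors: Well 2→Well 3 = (152, 169, 161.6), Well 2→Well 4 = (139, -47, 161.2).
Normal n = (Well 2→Well 3) × (Well 2→Well 4) = (34838, -2040, -30635).
So ∂z/∂easting = −n_x/n_z = 1.13720 and ∂z/∂northing = −n_y/n_z = −0.06659.
Unit vector along 135° is (sin 135°, cos 135°) = (0.7071, -0.7071).
Slope in that direction = a·(0.7071) + b·(-0.7071) = 0.85121.
Apparent dip = arctan|0.85121| = 40.4° (true dip is 48.7°, so apparent ≤ true as expected).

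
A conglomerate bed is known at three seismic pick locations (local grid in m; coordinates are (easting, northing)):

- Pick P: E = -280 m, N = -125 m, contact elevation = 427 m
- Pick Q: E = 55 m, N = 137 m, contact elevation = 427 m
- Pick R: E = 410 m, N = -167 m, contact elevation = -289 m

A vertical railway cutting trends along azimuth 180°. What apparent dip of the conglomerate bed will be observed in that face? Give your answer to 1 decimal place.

Let the plane be z = a·E + b·N + c.
Pick Q−Pick P: 335a + 262b = 0;  Pick R−Pick P: 690a − 42b = −716.
Solving gives a = −0.96275, b = 1.23100.
Unit vector along 180° is (sin 180°, cos 180°) = (0.0000, -1.0000).
Slope in that direction = a·(0.0000) + b·(-1.0000) = −1.23100.
Apparent dip = arctan|1.23100| = 50.9° (true dip is 57.4°, so apparent ≤ true as expected).

50.9°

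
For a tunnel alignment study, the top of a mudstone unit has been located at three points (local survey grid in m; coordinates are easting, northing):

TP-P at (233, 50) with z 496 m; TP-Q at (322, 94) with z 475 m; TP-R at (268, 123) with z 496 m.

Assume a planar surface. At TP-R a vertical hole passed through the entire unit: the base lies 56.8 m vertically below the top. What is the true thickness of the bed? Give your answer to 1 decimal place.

53.7 m

Two edge vectors: TP-P→TP-Q = (89, 44, -21), TP-P→TP-R = (35, 73, 0).
Normal n = (TP-P→TP-Q) × (TP-P→TP-R) = (1533, -735, 4957).
So ∂z/∂easting = −n_x/n_z = −0.30926 and ∂z/∂northing = −n_y/n_z = 0.14828.
|∇z| = √(a²+b²) = 0.34297, so dip δ = arctan(0.34297) = 18.93°.
True thickness = vertical thickness × cos δ = 56.8 × cos 18.93° = 53.7 m.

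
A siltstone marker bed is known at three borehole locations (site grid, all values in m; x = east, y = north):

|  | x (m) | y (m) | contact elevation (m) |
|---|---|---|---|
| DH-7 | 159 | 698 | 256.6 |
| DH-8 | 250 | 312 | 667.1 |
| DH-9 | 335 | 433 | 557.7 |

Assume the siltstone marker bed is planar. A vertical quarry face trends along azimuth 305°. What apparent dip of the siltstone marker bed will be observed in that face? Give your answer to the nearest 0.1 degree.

36.0°

Let the plane be z = a·x + b·y + c.
DH-8−DH-7: 91a − 386b = 410.5;  DH-9−DH-7: 176a − 265b = 301.1.
Solving gives a = 0.16983, b = −1.02343.
Unit vector along 305° is (sin 305°, cos 305°) = (-0.8192, 0.5736).
Slope in that direction = a·(-0.8192) + b·(0.5736) = −0.72613.
Apparent dip = arctan|0.72613| = 36.0° (true dip is 46.1°, so apparent ≤ true as expected).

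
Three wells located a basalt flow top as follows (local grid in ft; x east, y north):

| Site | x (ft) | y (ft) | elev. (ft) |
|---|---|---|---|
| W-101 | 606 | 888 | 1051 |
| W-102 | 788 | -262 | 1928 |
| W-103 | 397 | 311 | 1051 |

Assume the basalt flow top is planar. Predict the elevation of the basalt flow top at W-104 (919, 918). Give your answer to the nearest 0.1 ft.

Two edge vectors: W-101→W-102 = (182, -1150, 877), W-101→W-103 = (-209, -577, 0).
Normal n = (W-101→W-102) × (W-101→W-103) = (506029, -183293, -345364).
So ∂z/∂x = −n_x/n_z = 1.46520 and ∂z/∂y = −n_y/n_z = −0.53072.
Intercept c from W-101: 1051 − 887.91 + 471.28 = 634.37.
At (919, 918): z = 1346.5 − 487.2 + 634.37 = 1493.7 ft.

1493.7 ft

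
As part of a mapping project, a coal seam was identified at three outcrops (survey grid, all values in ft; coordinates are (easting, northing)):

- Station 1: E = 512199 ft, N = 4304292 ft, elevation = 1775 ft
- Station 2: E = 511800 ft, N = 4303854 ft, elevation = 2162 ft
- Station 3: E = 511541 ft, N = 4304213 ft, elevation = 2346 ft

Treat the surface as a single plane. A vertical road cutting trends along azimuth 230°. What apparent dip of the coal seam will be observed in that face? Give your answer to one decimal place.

35.8°

Let the plane be z = a·E + b·N + c.
Station 2−Station 1: −399a − 438b = 387;  Station 3−Station 1: −658a − 79b = 571.
Solving gives a = −0.85524, b = −0.10448.
Unit vector along 230° is (sin 230°, cos 230°) = (-0.7660, -0.6428).
Slope in that direction = a·(-0.7660) + b·(-0.6428) = 0.72231.
Apparent dip = arctan|0.72231| = 35.8° (true dip is 40.7°, so apparent ≤ true as expected).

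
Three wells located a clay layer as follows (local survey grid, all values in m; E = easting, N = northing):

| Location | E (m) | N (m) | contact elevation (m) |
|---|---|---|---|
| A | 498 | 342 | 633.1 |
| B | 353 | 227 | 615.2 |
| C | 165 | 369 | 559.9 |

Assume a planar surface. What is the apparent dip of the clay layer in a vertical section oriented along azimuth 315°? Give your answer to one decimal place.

12.8°

Let the plane be z = a·E + b·N + c.
B−A: −145a − 115b = −17.9;  C−A: −333a + 27b = −73.2.
Solving gives a = 0.21088, b = −0.11024.
Unit vector along 315° is (sin 315°, cos 315°) = (-0.7071, 0.7071).
Slope in that direction = a·(-0.7071) + b·(0.7071) = −0.22707.
Apparent dip = arctan|0.22707| = 12.8° (true dip is 13.4°, so apparent ≤ true as expected).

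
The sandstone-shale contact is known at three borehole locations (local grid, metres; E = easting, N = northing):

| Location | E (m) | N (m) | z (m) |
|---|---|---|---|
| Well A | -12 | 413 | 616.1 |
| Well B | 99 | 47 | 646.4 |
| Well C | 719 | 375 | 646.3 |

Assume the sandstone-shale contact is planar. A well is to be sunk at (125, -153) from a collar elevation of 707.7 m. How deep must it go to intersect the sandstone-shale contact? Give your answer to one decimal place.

Let the plane be z = a·E + b·N + c.
Well B−Well A: 111a − 366b = 30.3;  Well C−Well A: 731a − 38b = 30.2.
Solving gives a = 0.03760, b = −0.07138.
Then c = 616.1 − a·-12 − b·413 = 646.03.
At (125, -153): z_contact = 4.70 + 10.92 + 646.03 = 661.65 m.
Depth below ground = 707.7 − 661.65 = 46.0 m.

46.0 m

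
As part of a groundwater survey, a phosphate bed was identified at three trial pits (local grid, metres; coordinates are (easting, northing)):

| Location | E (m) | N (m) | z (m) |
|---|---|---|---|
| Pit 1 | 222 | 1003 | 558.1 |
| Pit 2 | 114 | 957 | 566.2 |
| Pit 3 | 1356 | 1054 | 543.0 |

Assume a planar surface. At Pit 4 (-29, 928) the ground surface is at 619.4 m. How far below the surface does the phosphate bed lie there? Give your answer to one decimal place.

47.6 m

Let the plane be z = a·E + b·N + c.
Pit 2−Pit 1: −108a − 46b = 8.1;  Pit 3−Pit 1: 1134a + 51b = −15.1.
Solving gives a = −0.006034, b = −0.161921.
Then c = 558.1 − a·222 − b·1003 = 721.85.
At (-29, 928): z_contact = 0.17 − 150.26 + 721.85 = 571.76 m.
Depth below ground = 619.4 − 571.76 = 47.6 m.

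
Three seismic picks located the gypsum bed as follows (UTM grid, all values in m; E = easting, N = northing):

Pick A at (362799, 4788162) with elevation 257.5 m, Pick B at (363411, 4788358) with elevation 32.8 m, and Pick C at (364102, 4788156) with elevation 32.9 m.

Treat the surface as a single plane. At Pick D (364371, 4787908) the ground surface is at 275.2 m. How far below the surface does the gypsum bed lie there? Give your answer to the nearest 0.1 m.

Two edge vectors: Pick A→Pick B = (612, 196, -224.7), Pick A→Pick C = (1303, -6, -224.6).
Normal n = (Pick A→Pick B) × (Pick A→Pick C) = (-45369.8, -155328.9, -259060).
So ∂z/∂E = −n_x/n_z = −0.175132402 and ∂z/∂N = −n_y/n_z = −0.599586582.
Intercept c from Pick A: 257.5 + 63537.86 + 2870917.69 = 2934713.05.
At (364371, 4787908): z_contact = −63813.17 − 2870765.39 + 2934713.05 = 134.49 m.
Depth below ground = 275.2 − 134.49 = 140.7 m.

140.7 m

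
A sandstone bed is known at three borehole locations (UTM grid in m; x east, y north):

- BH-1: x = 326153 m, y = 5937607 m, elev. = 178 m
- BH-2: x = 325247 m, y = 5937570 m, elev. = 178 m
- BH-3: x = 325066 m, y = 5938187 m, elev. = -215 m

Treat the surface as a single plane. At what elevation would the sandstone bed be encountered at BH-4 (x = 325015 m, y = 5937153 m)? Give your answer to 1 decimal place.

Two edge vectors: BH-1→BH-2 = (-906, -37, 0), BH-1→BH-3 = (-1087, 580, -393).
Normal n = (BH-1→BH-2) × (BH-1→BH-3) = (14541, -356058, -565699).
So ∂z/∂x = −n_x/n_z = 0.025704482 and ∂z/∂y = −n_y/n_z = −0.629412461.
Intercept c from BH-1: 178 − 8383.59 + 3737203.84 = 3728998.24.
At (325015, 5937153): z = 8354.3 − 3736918.1 + 3728998.24 = 434.5 m.

434.5 m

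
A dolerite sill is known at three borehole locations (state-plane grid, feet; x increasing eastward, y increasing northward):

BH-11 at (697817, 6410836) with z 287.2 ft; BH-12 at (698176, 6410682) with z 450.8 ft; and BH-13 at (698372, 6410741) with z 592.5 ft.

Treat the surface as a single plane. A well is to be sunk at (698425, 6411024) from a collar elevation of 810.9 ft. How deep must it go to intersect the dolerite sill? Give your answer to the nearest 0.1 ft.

82.3 ft

Two edge vectors: BH-11→BH-12 = (359, -154, 163.6), BH-11→BH-13 = (555, -95, 305.3).
Normal n = (BH-11→BH-12) × (BH-11→BH-13) = (-31474.2, -18804.7, 51365).
So ∂z/∂x = −n_x/n_z = 0.612755768 and ∂z/∂y = −n_y/n_z = 0.366099484.
Intercept c from BH-11: 287.2 − 427591.39 − 2347003.75 = −2774307.94.
At (698425, 6411024): z_contact = 427963.95 + 2347072.58 − 2774307.94 = 728.58 ft.
Depth below ground = 810.9 − 728.58 = 82.3 ft.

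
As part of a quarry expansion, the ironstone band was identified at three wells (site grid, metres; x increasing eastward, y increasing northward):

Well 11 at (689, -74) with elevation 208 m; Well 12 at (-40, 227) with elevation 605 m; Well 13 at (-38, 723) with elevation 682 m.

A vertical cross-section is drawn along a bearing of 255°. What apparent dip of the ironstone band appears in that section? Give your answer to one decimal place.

Let the plane be z = a·x + b·y + c.
Well 12−Well 11: −729a + 301b = 397;  Well 13−Well 11: −727a + 797b = 474.
Solving gives a = −0.47968, b = 0.15718.
Unit vector along 255° is (sin 255°, cos 255°) = (-0.9659, -0.2588).
Slope in that direction = a·(-0.9659) + b·(-0.2588) = 0.42266.
Apparent dip = arctan|0.42266| = 22.9° (true dip is 26.8°, so apparent ≤ true as expected).

22.9°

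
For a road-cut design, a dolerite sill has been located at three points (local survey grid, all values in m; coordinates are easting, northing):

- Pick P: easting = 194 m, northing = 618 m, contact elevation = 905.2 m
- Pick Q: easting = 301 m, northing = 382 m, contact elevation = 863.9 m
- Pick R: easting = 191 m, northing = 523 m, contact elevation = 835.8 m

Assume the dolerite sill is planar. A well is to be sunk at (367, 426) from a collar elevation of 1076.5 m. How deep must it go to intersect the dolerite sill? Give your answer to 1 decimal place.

Let the plane be z = a·easting + b·northing + c.
Pick Q−Pick P: 107a − 236b = −41.3;  Pick R−Pick P: −3a − 95b = −69.4.
Solving gives a = 1.14549, b = 0.69435.
Then c = 905.2 − a·194 − b·618 = 253.87.
At (367, 426): z_contact = 420.39 + 295.79 + 253.87 = 970.05 m.
Depth below ground = 1076.5 − 970.05 = 106.4 m.

106.4 m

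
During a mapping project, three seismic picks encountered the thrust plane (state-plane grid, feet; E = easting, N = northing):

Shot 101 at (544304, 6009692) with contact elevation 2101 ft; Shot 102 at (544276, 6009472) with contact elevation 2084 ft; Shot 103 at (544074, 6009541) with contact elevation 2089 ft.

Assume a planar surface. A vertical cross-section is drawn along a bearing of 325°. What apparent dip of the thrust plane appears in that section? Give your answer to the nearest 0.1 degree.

Two edge vectors: Shot 101→Shot 102 = (-28, -220, -17), Shot 101→Shot 103 = (-230, -151, -12).
Normal n = (Shot 101→Shot 102) × (Shot 101→Shot 103) = (73, 3574, -46372).
So ∂z/∂E = −n_x/n_z = 0.00157 and ∂z/∂N = −n_y/n_z = 0.07707.
Unit vector along 325° is (sin 325°, cos 325°) = (-0.5736, 0.8192).
Slope in that direction = a·(-0.5736) + b·(0.8192) = 0.06223.
Apparent dip = arctan|0.06223| = 3.6° (true dip is 4.4°, so apparent ≤ true as expected).

3.6°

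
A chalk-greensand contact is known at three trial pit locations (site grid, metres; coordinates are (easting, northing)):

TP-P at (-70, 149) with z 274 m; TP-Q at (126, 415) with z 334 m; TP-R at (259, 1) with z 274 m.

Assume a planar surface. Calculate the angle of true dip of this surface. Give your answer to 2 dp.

10.52°

Let the plane be z = a·E + b·N + c.
TP-Q−TP-P: 196a + 266b = 60;  TP-R−TP-P: 329a − 148b = 0.
Solving gives a = 0.07621, b = 0.16941.
Gradient magnitude |∇z| = √(a² + b²) = √(0.00581 + 0.02870) = 0.18576.
True dip = arctan(0.18576) = 10.52°, dipping toward SSW (azimuth ≈ 204°).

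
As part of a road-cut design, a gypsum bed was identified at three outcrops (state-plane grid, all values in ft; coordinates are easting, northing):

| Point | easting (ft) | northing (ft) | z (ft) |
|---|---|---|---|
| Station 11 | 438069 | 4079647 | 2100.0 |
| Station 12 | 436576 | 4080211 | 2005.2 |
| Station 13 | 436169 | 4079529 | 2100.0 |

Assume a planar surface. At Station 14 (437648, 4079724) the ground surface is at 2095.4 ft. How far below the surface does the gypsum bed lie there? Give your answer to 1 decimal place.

Let the plane be z = a·easting + b·northing + c.
Station 12−Station 11: −1493a + 564b = −94.8;  Station 13−Station 11: −1900a − 118b = 0.
Solving gives a = 0.008965085, b = −0.144353064.
Then c = 2100 − a·438069 − b·4079647 = 587082.22.
At (437648, 4079724): z_contact = 3923.55 − 588920.66 + 587082.22 = 2085.11 ft.
Depth below ground = 2095.4 − 2085.11 = 10.3 ft.

10.3 ft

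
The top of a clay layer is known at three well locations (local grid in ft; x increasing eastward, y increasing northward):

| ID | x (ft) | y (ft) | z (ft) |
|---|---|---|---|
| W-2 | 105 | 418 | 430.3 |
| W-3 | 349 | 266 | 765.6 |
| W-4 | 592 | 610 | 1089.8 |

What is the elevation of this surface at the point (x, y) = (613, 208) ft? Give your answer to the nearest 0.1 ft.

Two edge vectors: W-2→W-3 = (244, -152, 335.3), W-2→W-4 = (487, 192, 659.5).
Normal n = (W-2→W-3) × (W-2→W-4) = (-164621.6, 2373.1, 120872).
So ∂z/∂x = −n_x/n_z = 1.36195 and ∂z/∂y = −n_y/n_z = −0.01963.
Intercept c from W-2: 430.3 − 143.00 + 8.21 = 295.50.
At (613, 208): z = 834.9 − 4.1 + 295.50 = 1126.3 ft.

1126.3 ft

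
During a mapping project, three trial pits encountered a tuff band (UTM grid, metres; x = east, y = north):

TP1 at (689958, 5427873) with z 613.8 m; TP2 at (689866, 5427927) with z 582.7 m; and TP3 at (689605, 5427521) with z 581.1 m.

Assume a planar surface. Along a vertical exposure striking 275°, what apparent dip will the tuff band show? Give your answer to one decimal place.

Two edge vectors: TP1→TP2 = (-92, 54, -31.1), TP1→TP3 = (-353, -352, -32.7).
Normal n = (TP1→TP2) × (TP1→TP3) = (-12713, 7969.9, 51446).
So ∂z/∂x = −n_x/n_z = 0.24711 and ∂z/∂y = −n_y/n_z = −0.15492.
Unit vector along 275° is (sin 275°, cos 275°) = (-0.9962, 0.0872).
Slope in that direction = a·(-0.9962) + b·(0.0872) = −0.25968.
Apparent dip = arctan|0.25968| = 14.6° (true dip is 16.3°, so apparent ≤ true as expected).

14.6°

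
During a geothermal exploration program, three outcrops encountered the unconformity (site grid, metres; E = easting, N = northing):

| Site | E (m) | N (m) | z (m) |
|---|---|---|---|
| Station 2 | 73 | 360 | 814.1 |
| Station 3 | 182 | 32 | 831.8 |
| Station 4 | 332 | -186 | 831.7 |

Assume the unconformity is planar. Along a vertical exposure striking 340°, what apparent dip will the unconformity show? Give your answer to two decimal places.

2.64°

Two edge vectors: Station 2→Station 3 = (109, -328, 17.7), Station 2→Station 4 = (259, -546, 17.6).
Normal n = (Station 2→Station 3) × (Station 2→Station 4) = (3891.4, 2665.9, 25438).
So ∂z/∂E = −n_x/n_z = −0.15298 and ∂z/∂N = −n_y/n_z = −0.10480.
Unit vector along 340° is (sin 340°, cos 340°) = (-0.3420, 0.9397).
Slope in that direction = a·(-0.3420) + b·(0.9397) = −0.04616.
Apparent dip = arctan|0.04616| = 2.64° (true dip is 10.5°, so apparent ≤ true as expected).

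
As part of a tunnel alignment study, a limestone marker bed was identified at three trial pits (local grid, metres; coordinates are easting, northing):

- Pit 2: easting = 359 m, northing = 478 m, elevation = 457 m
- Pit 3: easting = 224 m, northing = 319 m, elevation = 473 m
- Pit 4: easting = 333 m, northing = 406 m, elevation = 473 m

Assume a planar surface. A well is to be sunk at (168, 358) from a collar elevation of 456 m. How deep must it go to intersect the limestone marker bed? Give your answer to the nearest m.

9 m

Two edge vectors: Pit 2→Pit 3 = (-135, -159, 16), Pit 2→Pit 4 = (-26, -72, 16).
Normal n = (Pit 2→Pit 3) × (Pit 2→Pit 4) = (-1392, 1744, 5586).
So ∂z/∂easting = −n_x/n_z = 0.24919 and ∂z/∂northing = −n_y/n_z = −0.31221.
Intercept c from Pit 2: 457 − 89.46 + 149.24 = 516.78.
At (168, 358): z_contact = 41.9 − 111.8 + 516.78 = 446.9 m.
Depth below ground = 456 − 446.9 = 9 m.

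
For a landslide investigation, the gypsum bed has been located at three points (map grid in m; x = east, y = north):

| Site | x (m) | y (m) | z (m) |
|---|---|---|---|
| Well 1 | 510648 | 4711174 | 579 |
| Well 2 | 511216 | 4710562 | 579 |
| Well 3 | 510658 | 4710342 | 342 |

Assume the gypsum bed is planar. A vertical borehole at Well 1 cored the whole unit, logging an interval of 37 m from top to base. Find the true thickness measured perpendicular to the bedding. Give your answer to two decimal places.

34.06 m

Two edge vectors: Well 1→Well 2 = (568, -612, 0), Well 1→Well 3 = (10, -832, -237).
Normal n = (Well 1→Well 2) × (Well 1→Well 3) = (145044, 134616, -466456).
So ∂z/∂x = −n_x/n_z = 0.31095 and ∂z/∂y = −n_y/n_z = 0.28859.
|∇z| = √(a²+b²) = 0.42423, so dip δ = arctan(0.42423) = 22.99°.
True thickness = vertical thickness × cos δ = 37 × cos 22.99° = 34.06 m.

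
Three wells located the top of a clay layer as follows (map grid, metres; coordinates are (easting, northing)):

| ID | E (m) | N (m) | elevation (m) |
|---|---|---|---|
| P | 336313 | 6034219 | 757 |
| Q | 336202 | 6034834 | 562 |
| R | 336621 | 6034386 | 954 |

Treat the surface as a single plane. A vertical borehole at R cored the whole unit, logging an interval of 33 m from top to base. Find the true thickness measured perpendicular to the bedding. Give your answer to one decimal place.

26.3 m

Two edge vectors: P→Q = (-111, 615, -195), P→R = (308, 167, 197).
Normal n = (P→Q) × (P→R) = (153720, -38193, -207957).
So ∂z/∂E = −n_x/n_z = 0.73919 and ∂z/∂N = −n_y/n_z = −0.18366.
|∇z| = √(a²+b²) = 0.76167, so dip δ = arctan(0.76167) = 37.30°.
True thickness = vertical thickness × cos δ = 33 × cos 37.30° = 26.3 m.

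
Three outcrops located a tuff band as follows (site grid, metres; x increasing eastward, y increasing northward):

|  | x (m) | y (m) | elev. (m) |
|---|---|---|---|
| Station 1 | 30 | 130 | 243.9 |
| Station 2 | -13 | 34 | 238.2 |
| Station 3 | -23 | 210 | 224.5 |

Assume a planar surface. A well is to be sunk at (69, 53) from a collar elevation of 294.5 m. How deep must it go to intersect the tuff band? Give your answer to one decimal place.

Two edge vectors: Station 1→Station 2 = (-43, -96, -5.7), Station 1→Station 3 = (-53, 80, -19.4).
Normal n = (Station 1→Station 2) × (Station 1→Station 3) = (2318.4, -532.1, -8528).
So ∂z/∂x = −n_x/n_z = 0.27186 and ∂z/∂y = −n_y/n_z = −0.06239.
Intercept c from Station 1: 243.9 − 8.16 + 8.11 = 243.86.
At (69, 53): z_contact = 18.76 − 3.31 + 243.86 = 259.31 m.
Depth below ground = 294.5 − 259.31 = 35.2 m.

35.2 m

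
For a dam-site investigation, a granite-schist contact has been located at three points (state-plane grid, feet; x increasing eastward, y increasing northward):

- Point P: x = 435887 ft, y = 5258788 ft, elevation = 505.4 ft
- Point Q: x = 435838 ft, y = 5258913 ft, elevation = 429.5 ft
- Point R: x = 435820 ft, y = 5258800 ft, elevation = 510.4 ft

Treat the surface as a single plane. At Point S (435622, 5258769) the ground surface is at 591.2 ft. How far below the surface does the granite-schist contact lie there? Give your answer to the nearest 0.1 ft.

Two edge vectors: Point P→Point Q = (-49, 125, -75.9), Point P→Point R = (-67, 12, 5).
Normal n = (Point P→Point Q) × (Point P→Point R) = (1535.8, 5330.3, 7787).
So ∂z/∂x = −n_x/n_z = −0.197226146 and ∂z/∂y = −n_y/n_z = −0.684512649.
Intercept c from Point P: 505.4 + 85968.31 + 3599706.91 = 3686180.62.
At (435622, 5258769): z_contact = −85916.05 − 3599693.90 + 3686180.62 = 570.67 ft.
Depth below ground = 591.2 − 570.67 = 20.5 ft.

20.5 ft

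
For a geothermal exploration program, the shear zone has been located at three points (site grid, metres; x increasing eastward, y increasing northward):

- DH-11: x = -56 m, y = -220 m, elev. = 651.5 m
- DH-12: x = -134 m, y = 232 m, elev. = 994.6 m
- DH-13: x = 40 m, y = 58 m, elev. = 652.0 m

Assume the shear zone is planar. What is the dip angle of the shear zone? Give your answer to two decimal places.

57.13°

Two edge vectors: DH-11→DH-12 = (-78, 452, 343.1), DH-11→DH-13 = (96, 278, 0.5).
Normal n = (DH-11→DH-12) × (DH-11→DH-13) = (-95155.8, 32976.6, -65076).
So ∂z/∂x = −n_x/n_z = −1.46223 and ∂z/∂y = −n_y/n_z = 0.50674.
Gradient magnitude |∇z| = √(a² + b²) = √(2.13810 + 0.25679) = 1.54754.
True dip = arctan(1.54754) = 57.13°, dipping toward ESE (azimuth ≈ 109°).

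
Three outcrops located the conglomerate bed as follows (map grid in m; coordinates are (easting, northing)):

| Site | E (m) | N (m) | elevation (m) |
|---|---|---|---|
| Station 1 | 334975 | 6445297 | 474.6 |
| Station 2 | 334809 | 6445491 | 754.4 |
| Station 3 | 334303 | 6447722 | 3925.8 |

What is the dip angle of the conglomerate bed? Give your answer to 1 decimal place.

Two edge vectors: Station 1→Station 2 = (-166, 194, 279.8), Station 1→Station 3 = (-672, 2425, 3451.2).
Normal n = (Station 1→Station 2) × (Station 1→Station 3) = (-8982.2, 384873.6, -272182).
So ∂z/∂E = −n_x/n_z = −0.03300 and ∂z/∂N = −n_y/n_z = 1.41403.
Gradient magnitude |∇z| = √(a² + b²) = √(0.00109 + 1.99948) = 1.41442.
True dip = arctan(1.41442) = 54.7°, dipping toward S (azimuth ≈ 179°).

54.7°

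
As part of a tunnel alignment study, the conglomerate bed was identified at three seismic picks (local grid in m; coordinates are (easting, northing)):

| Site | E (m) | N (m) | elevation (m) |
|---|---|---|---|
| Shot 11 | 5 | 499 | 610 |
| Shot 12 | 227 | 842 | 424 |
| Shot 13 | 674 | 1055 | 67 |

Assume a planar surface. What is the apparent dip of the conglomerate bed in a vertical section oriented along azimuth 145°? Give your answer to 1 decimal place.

Let the plane be z = a·E + b·N + c.
Shot 12−Shot 11: 222a + 343b = −186;  Shot 13−Shot 11: 669a + 556b = −543.
Solving gives a = −0.78119, b = −0.03667.
Unit vector along 145° is (sin 145°, cos 145°) = (0.5736, -0.8192).
Slope in that direction = a·(0.5736) + b·(-0.8192) = −0.41803.
Apparent dip = arctan|0.41803| = 22.7° (true dip is 38.0°, so apparent ≤ true as expected).

22.7°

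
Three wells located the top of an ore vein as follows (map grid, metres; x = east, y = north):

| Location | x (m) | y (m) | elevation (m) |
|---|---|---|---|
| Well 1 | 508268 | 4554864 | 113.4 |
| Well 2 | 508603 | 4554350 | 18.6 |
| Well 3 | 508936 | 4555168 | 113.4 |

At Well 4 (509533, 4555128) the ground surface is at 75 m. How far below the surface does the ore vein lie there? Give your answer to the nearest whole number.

6 m

Let the plane be z = a·x + b·y + c.
Well 2−Well 1: 335a − 514b = −94.8;  Well 3−Well 1: 668a + 304b = 0.
Solving gives a = −0.06473432, b = 0.14224514.
Then c = 113.4 − a·508268 − b·4554864 = −614891.50.
At (509533, 4555128): z_contact = −32984.3 + 647944.8 − 614891.50 = 69.1 m.
Depth below ground = 75 − 69.1 = 6 m.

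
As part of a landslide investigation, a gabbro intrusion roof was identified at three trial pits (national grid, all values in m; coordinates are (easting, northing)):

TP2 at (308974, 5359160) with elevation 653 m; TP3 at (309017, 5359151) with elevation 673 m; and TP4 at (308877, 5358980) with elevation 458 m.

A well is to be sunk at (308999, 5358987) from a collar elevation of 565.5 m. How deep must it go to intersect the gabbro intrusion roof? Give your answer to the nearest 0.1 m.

26.4 m

Two edge vectors: TP2→TP3 = (43, -9, 20), TP2→TP4 = (-97, -180, -195).
Normal n = (TP2→TP3) × (TP2→TP4) = (5355, 6445, -8613).
So ∂z/∂E = −n_x/n_z = 0.621734587 and ∂z/∂N = −n_y/n_z = 0.748287472.
Intercept c from TP2: 653 − 192099.82 − 4010192.29 = −4201639.11.
At (308999, 5358987): z_contact = 192115.37 + 4010062.84 − 4201639.11 = 539.09 m.
Depth below ground = 565.5 − 539.09 = 26.4 m.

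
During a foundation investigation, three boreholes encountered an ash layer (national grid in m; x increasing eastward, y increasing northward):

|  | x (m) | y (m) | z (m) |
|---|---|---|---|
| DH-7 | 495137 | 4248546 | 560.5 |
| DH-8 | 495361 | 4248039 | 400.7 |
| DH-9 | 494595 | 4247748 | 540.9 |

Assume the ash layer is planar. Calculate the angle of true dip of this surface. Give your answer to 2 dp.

Two edge vectors: DH-7→DH-8 = (224, -507, -159.8), DH-7→DH-9 = (-542, -798, -19.6).
Normal n = (DH-7→DH-8) × (DH-7→DH-9) = (-117583.2, 91002, -453546).
So ∂z/∂x = −n_x/n_z = −0.25925 and ∂z/∂y = −n_y/n_z = 0.20065.
Gradient magnitude |∇z| = √(a² + b²) = √(0.06721 + 0.04026) = 0.32783.
True dip = arctan(0.32783) = 18.15°, dipping toward SE (azimuth ≈ 128°).

18.15°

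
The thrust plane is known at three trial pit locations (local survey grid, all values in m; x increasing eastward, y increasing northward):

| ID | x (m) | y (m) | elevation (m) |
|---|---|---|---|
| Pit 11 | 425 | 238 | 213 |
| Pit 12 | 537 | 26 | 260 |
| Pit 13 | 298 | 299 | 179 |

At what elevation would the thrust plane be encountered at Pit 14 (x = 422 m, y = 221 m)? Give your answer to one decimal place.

Two edge vectors: Pit 11→Pit 12 = (112, -212, 47), Pit 11→Pit 13 = (-127, 61, -34).
Normal n = (Pit 11→Pit 12) × (Pit 11→Pit 13) = (4341, -2161, -20092).
So ∂z/∂x = −n_x/n_z = 0.21606 and ∂z/∂y = −n_y/n_z = −0.10756.
Intercept c from Pit 11: 213 − 91.82 + 25.60 = 146.77.
At (422, 221): z = 91.2 − 23.8 + 146.77 = 214.2 m.

214.2 m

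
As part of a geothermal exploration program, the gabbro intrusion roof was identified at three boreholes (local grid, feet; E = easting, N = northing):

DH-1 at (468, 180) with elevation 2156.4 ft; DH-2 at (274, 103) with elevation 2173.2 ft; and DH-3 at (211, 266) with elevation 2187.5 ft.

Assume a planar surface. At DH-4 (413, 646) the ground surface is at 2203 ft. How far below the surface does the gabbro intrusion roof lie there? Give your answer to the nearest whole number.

19 ft

Let the plane be z = a·E + b·N + c.
DH-2−DH-1: −194a − 77b = 16.8;  DH-3−DH-1: −257a + 86b = 31.1.
Solving gives a = −0.10527, b = 0.04704.
Then c = 2156.4 − a·468 − b·180 = 2197.20.
At (413, 646): z_contact = −43.5 + 30.4 + 2197.20 = 2184.1 ft.
Depth below ground = 2203 − 2184.1 = 19 ft.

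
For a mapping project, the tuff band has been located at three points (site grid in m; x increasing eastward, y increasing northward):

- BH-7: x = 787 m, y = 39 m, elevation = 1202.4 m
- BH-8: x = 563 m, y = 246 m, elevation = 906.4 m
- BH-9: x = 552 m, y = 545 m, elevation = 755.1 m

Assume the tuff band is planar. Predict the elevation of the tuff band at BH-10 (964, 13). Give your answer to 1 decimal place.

Let the plane be z = a·x + b·y + c.
BH-8−BH-7: −224a + 207b = −296;  BH-9−BH-7: −235a + 506b = −447.3.
Solving gives a = 0.88386, b = −0.47350.
Then c = 1202.4 − a·787 − b·39 = 525.27.
At (964, 13): z = 852.0 − 6.2 + 525.27 = 1371.2 m.

1371.2 m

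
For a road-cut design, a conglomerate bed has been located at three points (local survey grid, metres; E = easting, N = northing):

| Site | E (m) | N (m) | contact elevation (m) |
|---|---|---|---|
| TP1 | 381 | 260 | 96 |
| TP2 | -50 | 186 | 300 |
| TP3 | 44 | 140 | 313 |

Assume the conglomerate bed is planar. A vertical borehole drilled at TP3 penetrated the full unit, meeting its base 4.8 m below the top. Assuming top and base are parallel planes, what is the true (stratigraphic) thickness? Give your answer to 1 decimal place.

3.4 m

Let the plane be z = a·E + b·N + c.
TP2−TP1: −431a − 74b = 204;  TP3−TP1: −337a − 120b = 217.
Solving gives a = −0.31446, b = −0.92521.
|∇z| = √(a²+b²) = 0.97719, so dip δ = arctan(0.97719) = 44.34°.
True thickness = vertical thickness × cos δ = 4.8 × cos 44.34° = 3.4 m.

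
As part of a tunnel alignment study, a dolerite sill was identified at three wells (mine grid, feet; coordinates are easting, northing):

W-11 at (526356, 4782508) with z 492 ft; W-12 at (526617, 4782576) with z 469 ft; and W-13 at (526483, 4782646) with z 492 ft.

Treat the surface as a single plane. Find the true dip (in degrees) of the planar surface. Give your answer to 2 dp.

8.95°

Two edge vectors: W-11→W-12 = (261, 68, -23), W-11→W-13 = (127, 138, 0).
Normal n = (W-11→W-12) × (W-11→W-13) = (3174, -2921, 27382).
So ∂z/∂easting = −n_x/n_z = −0.11592 and ∂z/∂northing = −n_y/n_z = 0.10668.
Gradient magnitude |∇z| = √(a² + b²) = √(0.01344 + 0.01138) = 0.15753.
True dip = arctan(0.15753) = 8.95°, dipping toward SE (azimuth ≈ 133°).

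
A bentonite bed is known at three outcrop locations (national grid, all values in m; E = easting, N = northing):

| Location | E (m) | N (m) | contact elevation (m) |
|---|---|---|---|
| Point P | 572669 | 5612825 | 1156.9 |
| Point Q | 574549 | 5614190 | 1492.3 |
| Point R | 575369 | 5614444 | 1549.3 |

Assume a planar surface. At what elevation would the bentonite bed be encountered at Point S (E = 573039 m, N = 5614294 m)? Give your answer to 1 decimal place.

1536.9 m

Let the plane be z = a·E + b·N + c.
Point Q−Point P: 1880a + 1365b = 335.4;  Point R−Point P: 2700a + 1619b = 392.4.
Solving gives a = −0.011509552, b = 0.261566269.
Then c = 1156.9 − a·572669 − b·5612825 = −1460377.63.
At (573039, 5614294): z = −6595.4 + 1468509.9 − 1460377.63 = 1536.9 m.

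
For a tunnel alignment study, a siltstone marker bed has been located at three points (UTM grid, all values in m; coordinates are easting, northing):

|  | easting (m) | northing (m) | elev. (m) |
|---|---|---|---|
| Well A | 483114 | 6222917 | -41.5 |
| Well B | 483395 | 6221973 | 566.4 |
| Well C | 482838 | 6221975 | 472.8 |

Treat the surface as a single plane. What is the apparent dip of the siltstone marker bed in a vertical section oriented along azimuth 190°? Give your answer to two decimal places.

29.11°

Let the plane be z = a·easting + b·northing + c.
Well B−Well A: 281a − 944b = 607.9;  Well C−Well A: −276a − 942b = 514.3.
Solving gives a = 0.16591, b = −0.59458.
Unit vector along 190° is (sin 190°, cos 190°) = (-0.1736, -0.9848).
Slope in that direction = a·(-0.1736) + b·(-0.9848) = 0.55673.
Apparent dip = arctan|0.55673| = 29.11° (true dip is 31.7°, so apparent ≤ true as expected).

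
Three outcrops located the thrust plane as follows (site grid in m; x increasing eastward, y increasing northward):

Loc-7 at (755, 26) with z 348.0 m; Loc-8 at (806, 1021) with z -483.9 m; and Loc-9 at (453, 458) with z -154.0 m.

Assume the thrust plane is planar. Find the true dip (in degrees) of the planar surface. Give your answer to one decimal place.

43.9°

Two edge vectors: Loc-7→Loc-8 = (51, 995, -831.9), Loc-7→Loc-9 = (-302, 432, -502).
Normal n = (Loc-7→Loc-8) × (Loc-7→Loc-9) = (-140109.2, 276835.8, 322522).
So ∂z/∂x = −n_x/n_z = 0.43442 and ∂z/∂y = −n_y/n_z = −0.85835.
Gradient magnitude |∇z| = √(a² + b²) = √(0.18872 + 0.73676) = 0.96202.
True dip = arctan(0.96202) = 43.9°, dipping toward NNW (azimuth ≈ 333°).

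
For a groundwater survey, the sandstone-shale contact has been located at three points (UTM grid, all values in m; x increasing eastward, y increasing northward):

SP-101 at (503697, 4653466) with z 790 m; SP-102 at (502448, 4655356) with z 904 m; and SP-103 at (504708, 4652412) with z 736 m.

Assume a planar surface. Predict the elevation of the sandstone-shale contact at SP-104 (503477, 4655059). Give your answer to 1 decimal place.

Two edge vectors: SP-101→SP-102 = (-1249, 1890, 114), SP-101→SP-103 = (1011, -1054, -54).
Normal n = (SP-101→SP-102) × (SP-101→SP-103) = (18096, 47808, -594344).
So ∂z/∂x = −n_x/n_z = 0.030447014 and ∂z/∂y = −n_y/n_z = 0.080438265.
Intercept c from SP-101: 790 − 15336.07 − 374316.73 = −388862.80.
At (503477, 4655059): z = 15329.4 + 374444.9 − 388862.80 = 911.4 m.

911.4 m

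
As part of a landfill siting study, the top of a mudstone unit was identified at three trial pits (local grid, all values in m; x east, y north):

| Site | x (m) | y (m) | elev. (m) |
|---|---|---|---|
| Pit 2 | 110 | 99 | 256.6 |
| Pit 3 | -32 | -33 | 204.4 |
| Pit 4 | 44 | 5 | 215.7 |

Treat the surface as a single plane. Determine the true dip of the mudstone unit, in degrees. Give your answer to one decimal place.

27.5°

Two edge vectors: Pit 2→Pit 3 = (-142, -132, -52.2), Pit 2→Pit 4 = (-66, -94, -40.9).
Normal n = (Pit 2→Pit 3) × (Pit 2→Pit 4) = (492, -2362.6, 4636).
So ∂z/∂x = −n_x/n_z = −0.10613 and ∂z/∂y = −n_y/n_z = 0.50962.
Gradient magnitude |∇z| = √(a² + b²) = √(0.01126 + 0.25971) = 0.52055.
True dip = arctan(0.52055) = 27.5°, dipping toward SSE (azimuth ≈ 168°).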